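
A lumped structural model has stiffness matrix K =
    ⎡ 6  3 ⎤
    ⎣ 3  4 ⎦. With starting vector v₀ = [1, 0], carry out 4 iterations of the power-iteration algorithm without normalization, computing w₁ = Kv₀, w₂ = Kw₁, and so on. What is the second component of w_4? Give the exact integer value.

w1 = Kv₀ = (6, 3)
w2 = Kw1 = (45, 30)
w3 = Kw2 = (360, 255)
w4 = Kw3 = (2925, 2100)
The requested component of w4 is 2100.

2100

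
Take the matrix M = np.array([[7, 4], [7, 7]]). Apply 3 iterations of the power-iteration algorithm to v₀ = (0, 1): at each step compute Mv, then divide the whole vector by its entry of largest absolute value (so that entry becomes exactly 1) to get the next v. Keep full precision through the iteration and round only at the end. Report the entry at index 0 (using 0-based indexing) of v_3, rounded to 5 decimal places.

0.75188

Mv0 = (4.000000, 7.000000); divide by 7.000000 → v1 = (0.571429, 1.000000)
Mv1 = (8.000000, 11.000000); divide by 11.000000 → v2 = (0.727273, 1.000000)
Mv2 = (9.090909, 12.090909); divide by 12.090909 → v3 = (0.751880, 1.000000)
Requested entry of v3: 700/931 = 0.75188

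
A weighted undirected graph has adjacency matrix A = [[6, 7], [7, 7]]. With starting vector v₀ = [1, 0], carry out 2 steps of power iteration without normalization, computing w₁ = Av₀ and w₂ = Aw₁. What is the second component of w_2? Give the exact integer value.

91

w1 = Av₀ = (6, 7)
w2 = Aw1 = (85, 91)
The requested component of w2 is 91.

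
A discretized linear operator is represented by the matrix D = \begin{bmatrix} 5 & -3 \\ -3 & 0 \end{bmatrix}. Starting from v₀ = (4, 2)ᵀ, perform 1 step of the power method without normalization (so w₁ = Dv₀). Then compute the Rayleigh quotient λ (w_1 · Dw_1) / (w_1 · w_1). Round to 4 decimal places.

w1 = Dv₀ = (5·4 + (-3)·2; (-3)·4 + 0·2) = (14, -12)
Dw1 = (106, -42)
w1·Dw1 = 14·106 + (-12)·(-42) = 1988; w1·w1 = 14·14 + (-12)·(-12) = 340
λ ≈ 1988/340 = 5.8471

λ ≈ 5.8471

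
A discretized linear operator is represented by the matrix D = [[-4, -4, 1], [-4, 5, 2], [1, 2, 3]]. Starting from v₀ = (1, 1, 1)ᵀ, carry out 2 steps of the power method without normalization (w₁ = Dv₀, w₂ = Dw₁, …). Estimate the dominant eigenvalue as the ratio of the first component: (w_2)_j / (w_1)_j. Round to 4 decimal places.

λ ≈ -3.1429

w1 = Dv₀ = ((-4)·1 + (-4)·1 + 1·1; (-4)·1 + 5·1 + 2·1; 1·1 + 2·1 + 3·1) = (-7, 3, 6)
w2 = Dw1 = ((-4)·(-7) + (-4)·3 + 1·6; (-4)·(-7) + 5·3 + 2·6; 1·(-7) + 2·3 + 3·6) = (22, 55, 17)
Ratio at component: 22 / -7 = -3.1429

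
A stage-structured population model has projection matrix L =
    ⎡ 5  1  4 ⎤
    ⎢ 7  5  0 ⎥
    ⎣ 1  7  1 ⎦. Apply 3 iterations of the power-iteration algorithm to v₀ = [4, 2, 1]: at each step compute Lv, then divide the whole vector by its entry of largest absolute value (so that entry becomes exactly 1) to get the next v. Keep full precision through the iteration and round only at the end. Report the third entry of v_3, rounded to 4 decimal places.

0.8854

Lv0 = (26.00000, 38.00000, 19.00000); divide by 38.00000 → v1 = (0.68421, 1.00000, 0.50000)
Lv1 = (6.42105, 9.78947, 8.18421); divide by 9.78947 → v2 = (0.65591, 1.00000, 0.83602)
Lv2 = (7.62366, 9.59140, 8.49194); divide by 9.59140 → v3 = (0.79484, 1.00000, 0.88537)
Requested entry of v3: 3159/3568 = 0.8854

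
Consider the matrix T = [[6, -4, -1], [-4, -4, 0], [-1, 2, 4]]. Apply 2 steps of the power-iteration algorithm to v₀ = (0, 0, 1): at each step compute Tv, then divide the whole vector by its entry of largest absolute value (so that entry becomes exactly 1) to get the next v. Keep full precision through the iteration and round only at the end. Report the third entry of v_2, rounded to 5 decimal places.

1.00000

Tv0 = (-1.000000, 0.000000, 4.000000); divide by 4.000000 → v1 = (-0.250000, 0.000000, 1.000000)
Tv1 = (-2.500000, 1.000000, 4.250000); divide by 4.250000 → v2 = (-0.588235, 0.235294, 1.000000)
Requested entry of v2: 17/17 = 1.00000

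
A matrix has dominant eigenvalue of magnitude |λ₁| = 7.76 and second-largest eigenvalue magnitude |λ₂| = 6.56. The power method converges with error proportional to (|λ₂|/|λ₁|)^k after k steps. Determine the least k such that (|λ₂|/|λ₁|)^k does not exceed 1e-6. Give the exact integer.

83

|λ₂/λ₁| = 6.56/7.76 = 0.84536
Need k ≥ ln(1e-6) / ln(0.84536) = -13.8155 / -0.1680 ≈ 82.239
Smallest integer k satisfying the bound: 83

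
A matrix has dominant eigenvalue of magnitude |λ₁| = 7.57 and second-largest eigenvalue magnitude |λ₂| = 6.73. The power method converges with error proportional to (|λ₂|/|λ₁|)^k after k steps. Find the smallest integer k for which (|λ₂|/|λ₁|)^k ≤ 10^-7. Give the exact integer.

|λ₂/λ₁| = 6.73/7.57 = 0.88904
Need k ≥ ln(10^-7) / ln(0.88904) = -16.1181 / -0.1176 ≈ 137.038
Smallest integer k satisfying the bound: 138

138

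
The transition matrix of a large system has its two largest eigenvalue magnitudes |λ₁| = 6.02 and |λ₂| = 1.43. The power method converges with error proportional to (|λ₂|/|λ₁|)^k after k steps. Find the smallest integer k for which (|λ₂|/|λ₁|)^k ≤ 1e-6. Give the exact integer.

10

|λ₂/λ₁| = 1.43/6.02 = 0.23754
Need k ≥ ln(1e-6) / ln(0.23754) = -13.8155 / -1.4374 ≈ 9.611
Smallest integer k satisfying the bound: 10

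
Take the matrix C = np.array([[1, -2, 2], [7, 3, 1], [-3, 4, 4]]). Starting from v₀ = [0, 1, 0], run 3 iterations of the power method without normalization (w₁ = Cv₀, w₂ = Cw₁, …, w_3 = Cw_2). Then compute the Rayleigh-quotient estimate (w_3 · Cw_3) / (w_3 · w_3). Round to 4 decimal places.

4.2752

w1 = Cv₀ = (-2, 3, 4)
w2 = Cw1 = (0, -1, 34)
w3 = Cw2 = (70, 31, 132)
Cw3 = (272, 715, 442)
w3·Cw3 = 70·272 + 31·715 + 132·442 = 99549; w3·w3 = 70·70 + 31·31 + 132·132 = 23285
λ ≈ 99549/23285 = 4.2752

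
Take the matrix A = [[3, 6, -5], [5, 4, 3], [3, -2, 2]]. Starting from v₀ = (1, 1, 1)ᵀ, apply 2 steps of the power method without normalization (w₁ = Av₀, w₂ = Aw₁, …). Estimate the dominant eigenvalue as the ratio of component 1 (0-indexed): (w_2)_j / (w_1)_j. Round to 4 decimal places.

6.4167

w1 = Av₀ = (3·1 + 6·1 + (-5)·1; 5·1 + 4·1 + 3·1; 3·1 + (-2)·1 + 2·1) = (4, 12, 3)
w2 = Aw1 = (3·4 + 6·12 + (-5)·3; 5·4 + 4·12 + 3·3; 3·4 + (-2)·12 + 2·3) = (69, 77, -6)
Ratio at component: 77 / 12 = 6.4167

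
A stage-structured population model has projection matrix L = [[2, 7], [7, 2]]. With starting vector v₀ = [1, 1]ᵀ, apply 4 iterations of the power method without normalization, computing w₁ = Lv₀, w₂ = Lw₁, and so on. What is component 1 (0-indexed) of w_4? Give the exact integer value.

w1 = Lv₀ = (2·1 + 7·1; 7·1 + 2·1) = (9, 9)
w2 = Lw1 = (2·9 + 7·9; 7·9 + 2·9) = (81, 81)
w3 = Lw2 = (729, 729)
w4 = Lw3 = (6561, 6561)
The requested component of w4 is 6561.

6561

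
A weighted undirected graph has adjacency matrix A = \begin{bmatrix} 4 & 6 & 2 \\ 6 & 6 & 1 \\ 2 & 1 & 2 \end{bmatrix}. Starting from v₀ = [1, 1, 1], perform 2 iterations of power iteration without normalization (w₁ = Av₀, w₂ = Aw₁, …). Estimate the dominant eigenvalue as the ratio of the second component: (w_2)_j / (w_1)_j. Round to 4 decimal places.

w1 = Av₀ = (12, 13, 5)
w2 = Aw1 = (136, 155, 47)
Ratio at component: 155 / 13 = 11.9231

11.9231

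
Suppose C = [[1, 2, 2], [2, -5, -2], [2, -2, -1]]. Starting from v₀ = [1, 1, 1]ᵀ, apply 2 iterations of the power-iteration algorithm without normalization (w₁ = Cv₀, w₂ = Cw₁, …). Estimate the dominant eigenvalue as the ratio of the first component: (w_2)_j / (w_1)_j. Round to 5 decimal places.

w1 = Cv₀ = (1·1 + 2·1 + 2·1; 2·1 + (-5)·1 + (-2)·1; 2·1 + (-2)·1 + (-1)·1) = (5, -5, -1)
w2 = Cw1 = (1·5 + 2·(-5) + 2·(-1); 2·5 + (-5)·(-5) + (-2)·(-1); 2·5 + (-2)·(-5) + (-1)·(-1)) = (-7, 37, 21)
Ratio at component: -7 / 5 = -1.40000

-1.40000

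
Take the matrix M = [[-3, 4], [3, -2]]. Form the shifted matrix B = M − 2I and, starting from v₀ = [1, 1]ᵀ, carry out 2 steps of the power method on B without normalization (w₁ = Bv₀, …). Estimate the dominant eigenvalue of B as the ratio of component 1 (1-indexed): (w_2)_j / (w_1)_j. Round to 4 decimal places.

B = M − 2I has rows (-5, 4); (3, -4)
w1 = Bv₀ = (-1, -1)
w2 = Bw1 = (1, 1)
Ratio: 1/-1 = -1.0000

-1.0000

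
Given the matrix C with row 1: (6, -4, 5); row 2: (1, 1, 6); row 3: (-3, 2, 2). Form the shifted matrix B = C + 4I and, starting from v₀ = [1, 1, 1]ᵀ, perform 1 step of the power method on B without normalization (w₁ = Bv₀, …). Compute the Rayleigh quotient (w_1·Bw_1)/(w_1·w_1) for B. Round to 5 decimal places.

μ ≈ 7.84138

B = C + 4I has rows (10, -4, 5); (1, 5, 6); (-3, 2, 6)
w1 = Bv₀ = (11, 12, 5)
Bw1 = (87, 101, 21)
w1·Bw1 = 2274; w1·w1 = 290; μ ≈ 2274/290 = 7.84138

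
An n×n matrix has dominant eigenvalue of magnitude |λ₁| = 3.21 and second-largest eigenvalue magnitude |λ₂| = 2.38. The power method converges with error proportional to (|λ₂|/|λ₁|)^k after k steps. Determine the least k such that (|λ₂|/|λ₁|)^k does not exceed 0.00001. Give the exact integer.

39

|λ₂/λ₁| = 2.38/3.21 = 0.74143
Need k ≥ ln(0.00001) / ln(0.74143) = -11.5129 / -0.2992 ≈ 38.483
Smallest integer k satisfying the bound: 39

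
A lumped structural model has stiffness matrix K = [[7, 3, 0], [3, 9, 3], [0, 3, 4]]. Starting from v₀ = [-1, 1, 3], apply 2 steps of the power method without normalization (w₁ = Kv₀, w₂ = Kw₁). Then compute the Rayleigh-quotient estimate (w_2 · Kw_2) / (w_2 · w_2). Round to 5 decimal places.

10.70148

w1 = Kv₀ = (7·(-1) + 3·1 + 0·3; 3·(-1) + 9·1 + 3·3; 0·(-1) + 3·1 + 4·3) = (-4, 15, 15)
w2 = Kw1 = (7·(-4) + 3·15 + 0·15; 3·(-4) + 9·15 + 3·15; 0·(-4) + 3·15 + 4·15) = (17, 168, 105)
Kw2 = (623, 1878, 924)
w2·Kw2 = 17·623 + 168·1878 + 105·924 = 423115; w2·w2 = 17·17 + 168·168 + 105·105 = 39538
λ ≈ 423115/39538 = 10.70148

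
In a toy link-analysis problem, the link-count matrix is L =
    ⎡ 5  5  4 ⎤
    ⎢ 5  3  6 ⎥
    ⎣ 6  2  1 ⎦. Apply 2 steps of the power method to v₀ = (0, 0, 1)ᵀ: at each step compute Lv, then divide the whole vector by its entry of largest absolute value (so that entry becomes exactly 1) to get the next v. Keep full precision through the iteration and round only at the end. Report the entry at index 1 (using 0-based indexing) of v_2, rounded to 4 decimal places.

0.8148

Lv0 = (4.00000, 6.00000, 1.00000); divide by 6.00000 → v1 = (0.66667, 1.00000, 0.16667)
Lv1 = (9.00000, 7.33333, 6.16667); divide by 9.00000 → v2 = (1.00000, 0.81481, 0.68519)
Requested entry of v2: 44/54 = 0.8148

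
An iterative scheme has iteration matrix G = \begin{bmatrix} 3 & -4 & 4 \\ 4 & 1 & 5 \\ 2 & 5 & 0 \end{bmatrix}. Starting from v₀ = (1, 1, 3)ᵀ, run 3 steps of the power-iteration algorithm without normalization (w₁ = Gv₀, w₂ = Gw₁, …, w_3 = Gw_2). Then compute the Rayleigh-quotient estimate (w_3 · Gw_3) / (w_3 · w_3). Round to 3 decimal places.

w1 = Gv₀ = (11, 20, 7)
w2 = Gw1 = (-19, 99, 122)
w3 = Gw2 = (35, 633, 457)
Gw3 = (-599, 3058, 3235)
w3·Gw3 = 35·(-599) + 633·3058 + 457·3235 = 3393144; w3·w3 = 35·35 + 633·633 + 457·457 = 610763
λ ≈ 3393144/610763 = 5.556

5.556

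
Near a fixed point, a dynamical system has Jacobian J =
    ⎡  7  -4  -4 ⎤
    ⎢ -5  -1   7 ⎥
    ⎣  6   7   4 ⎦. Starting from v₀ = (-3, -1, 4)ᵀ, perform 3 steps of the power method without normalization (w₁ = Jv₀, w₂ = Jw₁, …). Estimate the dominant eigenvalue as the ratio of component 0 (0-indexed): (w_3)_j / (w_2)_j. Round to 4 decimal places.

w1 = Jv₀ = (7·(-3) + (-4)·(-1) + (-4)·4; (-5)·(-3) + (-1)·(-1) + 7·4; 6·(-3) + 7·(-1) + 4·4) = (-33, 44, -9)
w2 = Jw1 = (7·(-33) + (-4)·44 + (-4)·(-9); (-5)·(-33) + (-1)·44 + 7·(-9); 6·(-33) + 7·44 + 4·(-9)) = (-371, 58, 74)
w3 = Jw2 = (-3125, 2315, -1524)
Ratio at component: -3125 / -371 = 8.4232

8.4232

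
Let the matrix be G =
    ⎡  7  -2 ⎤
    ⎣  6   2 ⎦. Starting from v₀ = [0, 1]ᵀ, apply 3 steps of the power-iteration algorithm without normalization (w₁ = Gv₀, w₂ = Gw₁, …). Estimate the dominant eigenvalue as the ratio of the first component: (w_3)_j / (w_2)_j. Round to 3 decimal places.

w1 = Gv₀ = (7·0 + (-2)·1; 6·0 + 2·1) = (-2, 2)
w2 = Gw1 = (7·(-2) + (-2)·2; 6·(-2) + 2·2) = (-18, -8)
w3 = Gw2 = (-110, -124)
Ratio at component: -110 / -18 = 6.111

6.111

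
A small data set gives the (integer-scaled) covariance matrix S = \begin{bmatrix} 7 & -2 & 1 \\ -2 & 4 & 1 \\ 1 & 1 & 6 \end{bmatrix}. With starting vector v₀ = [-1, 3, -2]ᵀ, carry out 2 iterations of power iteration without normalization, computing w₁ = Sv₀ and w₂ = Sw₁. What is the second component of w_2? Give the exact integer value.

68

w1 = Sv₀ = (-15, 12, -10)
w2 = Sw1 = (-139, 68, -63)
The requested component of w2 is 68.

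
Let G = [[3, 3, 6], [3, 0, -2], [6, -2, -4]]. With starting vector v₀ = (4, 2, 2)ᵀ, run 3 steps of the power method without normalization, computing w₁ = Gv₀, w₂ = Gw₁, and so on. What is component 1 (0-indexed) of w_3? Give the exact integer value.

w1 = Gv₀ = (3·4 + 3·2 + 6·2; 3·4 + 0·2 + (-2)·2; 6·4 + (-2)·2 + (-4)·2) = (30, 8, 12)
w2 = Gw1 = (3·30 + 3·8 + 6·12; 3·30 + 0·8 + (-2)·12; 6·30 + (-2)·8 + (-4)·12) = (186, 66, 116)
w3 = Gw2 = (1452, 326, 520)
The requested component of w3 is 326.

326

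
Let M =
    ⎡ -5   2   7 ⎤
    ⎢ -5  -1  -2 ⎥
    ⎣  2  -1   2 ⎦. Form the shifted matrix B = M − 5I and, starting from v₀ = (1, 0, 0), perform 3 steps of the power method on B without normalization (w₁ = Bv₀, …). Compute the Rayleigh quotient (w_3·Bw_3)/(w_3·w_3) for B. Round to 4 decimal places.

-10.2092

B = M − 5I has rows (-10, 2, 7); (-5, -6, -2); (2, -1, -3)
w1 = Bv₀ = (-10, -5, 2)
w2 = Bw1 = (104, 76, -21)
w3 = Bw2 = (-1035, -934, 195)
Bw3 = (9847, 10389, -1721)
w3·Bw3 = -20230566; w3·w3 = 1981606; μ ≈ -20230566/1981606 = -10.2092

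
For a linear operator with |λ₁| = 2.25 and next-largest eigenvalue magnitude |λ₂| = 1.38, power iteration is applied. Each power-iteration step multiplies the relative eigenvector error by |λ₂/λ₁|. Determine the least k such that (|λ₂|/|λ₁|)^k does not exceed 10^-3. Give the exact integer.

15

|λ₂/λ₁| = 1.38/2.25 = 0.61333
Need k ≥ ln(10^-3) / ln(0.61333) = -6.9078 / -0.4888 ≈ 14.131
Smallest integer k satisfying the bound: 15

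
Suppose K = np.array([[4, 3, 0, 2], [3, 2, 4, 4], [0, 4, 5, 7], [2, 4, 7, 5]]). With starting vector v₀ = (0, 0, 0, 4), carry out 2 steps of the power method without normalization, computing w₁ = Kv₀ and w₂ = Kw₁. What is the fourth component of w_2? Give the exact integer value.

w1 = Kv₀ = (4·0 + 3·0 + 0·0 + 2·4; 3·0 + 2·0 + 4·0 + 4·4; 0·0 + 4·0 + 5·0 + 7·4; 2·0 + 4·0 + 7·0 + 5·4) = (8, 16, 28, 20)
w2 = Kw1 = (4·8 + 3·16 + 0·28 + 2·20; 3·8 + 2·16 + 4·28 + 4·20; 0·8 + 4·16 + 5·28 + 7·20; 2·8 + 4·16 + 7·28 + 5·20) = (120, 248, 344, 376)
The requested component of w2 is 376.

376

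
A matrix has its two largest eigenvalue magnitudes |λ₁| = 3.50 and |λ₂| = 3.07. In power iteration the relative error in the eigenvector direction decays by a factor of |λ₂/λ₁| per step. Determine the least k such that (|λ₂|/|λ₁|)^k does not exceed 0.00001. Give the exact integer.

88

|λ₂/λ₁| = 3.07/3.50 = 0.87714
Need k ≥ ln(0.00001) / ln(0.87714) = -11.5129 / -0.1311 ≈ 87.828
Smallest integer k satisfying the bound: 88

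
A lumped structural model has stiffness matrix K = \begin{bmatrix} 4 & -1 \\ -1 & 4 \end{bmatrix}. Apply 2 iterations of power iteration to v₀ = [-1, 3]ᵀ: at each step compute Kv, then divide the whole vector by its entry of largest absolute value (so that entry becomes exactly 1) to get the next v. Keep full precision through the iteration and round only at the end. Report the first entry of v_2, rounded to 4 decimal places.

Kv0 = (-7.00000, 13.00000); divide by 13.00000 → v1 = (-0.53846, 1.00000)
Kv1 = (-3.15385, 4.53846); divide by 4.53846 → v2 = (-0.69492, 1.00000)
Requested entry of v2: -41/59 = -0.6949

-0.6949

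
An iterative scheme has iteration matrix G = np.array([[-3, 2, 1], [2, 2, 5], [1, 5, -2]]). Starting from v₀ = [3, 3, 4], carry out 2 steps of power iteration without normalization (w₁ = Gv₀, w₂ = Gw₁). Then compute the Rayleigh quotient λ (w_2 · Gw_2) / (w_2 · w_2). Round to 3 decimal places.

w1 = Gv₀ = (1, 32, 10)
w2 = Gw1 = (71, 116, 141)
Gw2 = (160, 1079, 369)
w2·Gw2 = 71·160 + 116·1079 + 141·369 = 188553; w2·w2 = 71·71 + 116·116 + 141·141 = 38378
λ ≈ 188553/38378 = 4.913

4.913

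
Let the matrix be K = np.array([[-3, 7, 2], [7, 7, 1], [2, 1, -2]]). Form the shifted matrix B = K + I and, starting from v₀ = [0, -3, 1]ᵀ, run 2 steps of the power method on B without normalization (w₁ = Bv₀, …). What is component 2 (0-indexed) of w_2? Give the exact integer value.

-57

B = K + I has rows (-2, 7, 2); (7, 8, 1); (2, 1, -1)
w1 = Bv₀ = ((-2)·0 + 7·(-3) + 2·1; 7·0 + 8·(-3) + 1·1; 2·0 + 1·(-3) + (-1)·1) = (-19, -23, -4)
w2 = Bw1 = ((-2)·(-19) + 7·(-23) + 2·(-4); 7·(-19) + 8·(-23) + 1·(-4); 2·(-19) + 1·(-23) + (-1)·(-4)) = (-131, -321, -57)
Requested component of w2: -57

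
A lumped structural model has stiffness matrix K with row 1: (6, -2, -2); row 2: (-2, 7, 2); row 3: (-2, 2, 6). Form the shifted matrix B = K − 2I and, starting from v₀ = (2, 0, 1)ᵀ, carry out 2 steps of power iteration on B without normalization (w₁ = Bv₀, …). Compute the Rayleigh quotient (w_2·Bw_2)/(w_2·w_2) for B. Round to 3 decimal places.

μ ≈ 8.034

B = K − 2I has rows (4, -2, -2); (-2, 5, 2); (-2, 2, 4)
w1 = Bv₀ = (6, -2, 0)
w2 = Bw1 = (28, -22, -16)
Bw2 = (188, -198, -164)
w2·Bw2 = 12244; w2·w2 = 1524; μ ≈ 12244/1524 = 8.034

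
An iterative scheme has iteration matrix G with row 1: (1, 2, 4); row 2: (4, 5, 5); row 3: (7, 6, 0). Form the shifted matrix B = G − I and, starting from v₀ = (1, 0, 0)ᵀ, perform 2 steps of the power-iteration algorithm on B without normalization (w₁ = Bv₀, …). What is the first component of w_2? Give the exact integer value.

36

B = G − I has rows (0, 2, 4); (4, 4, 5); (7, 6, -1)
w1 = Bv₀ = (0, 4, 7)
w2 = Bw1 = (36, 51, 17)
Requested component of w2: 36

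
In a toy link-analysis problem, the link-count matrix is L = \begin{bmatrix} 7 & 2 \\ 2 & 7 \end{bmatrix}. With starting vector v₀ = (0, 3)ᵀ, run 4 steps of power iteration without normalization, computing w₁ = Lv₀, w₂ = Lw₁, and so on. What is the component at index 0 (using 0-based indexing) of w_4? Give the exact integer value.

w1 = Lv₀ = (7·0 + 2·3; 2·0 + 7·3) = (6, 21)
w2 = Lw1 = (7·6 + 2·21; 2·6 + 7·21) = (84, 159)
w3 = Lw2 = (906, 1281)
w4 = Lw3 = (8904, 10779)
The requested component of w4 is 8904.

8904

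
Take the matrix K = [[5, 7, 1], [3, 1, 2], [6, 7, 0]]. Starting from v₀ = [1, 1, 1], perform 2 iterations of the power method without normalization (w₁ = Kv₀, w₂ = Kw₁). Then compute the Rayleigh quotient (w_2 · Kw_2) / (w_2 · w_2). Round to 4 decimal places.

w1 = Kv₀ = (5·1 + 7·1 + 1·1; 3·1 + 1·1 + 2·1; 6·1 + 7·1 + 0·1) = (13, 6, 13)
w2 = Kw1 = (5·13 + 7·6 + 1·13; 3·13 + 1·6 + 2·13; 6·13 + 7·6 + 0·13) = (120, 71, 120)
Kw2 = (1217, 671, 1217)
w2·Kw2 = 120·1217 + 71·671 + 120·1217 = 339721; w2·w2 = 120·120 + 71·71 + 120·120 = 33841
λ ≈ 339721/33841 = 10.0387

10.0387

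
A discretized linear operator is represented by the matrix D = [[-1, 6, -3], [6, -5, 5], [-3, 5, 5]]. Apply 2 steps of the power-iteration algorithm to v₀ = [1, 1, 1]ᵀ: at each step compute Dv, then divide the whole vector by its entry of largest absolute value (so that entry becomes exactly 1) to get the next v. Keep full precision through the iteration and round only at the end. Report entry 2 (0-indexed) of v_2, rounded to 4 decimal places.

1.0000

Dv0 = (2.00000, 6.00000, 7.00000); divide by 7.00000 → v1 = (0.28571, 0.85714, 1.00000)
Dv1 = (1.85714, 2.42857, 8.42857); divide by 8.42857 → v2 = (0.22034, 0.28814, 1.00000)
Requested entry of v2: 59/59 = 1.0000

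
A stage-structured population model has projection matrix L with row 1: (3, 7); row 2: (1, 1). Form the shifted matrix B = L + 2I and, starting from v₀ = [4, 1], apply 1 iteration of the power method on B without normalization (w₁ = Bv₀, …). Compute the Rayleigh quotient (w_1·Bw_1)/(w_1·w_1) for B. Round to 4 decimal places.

B = L + 2I has rows (5, 7); (1, 3)
w1 = Bv₀ = (5·4 + 7·1; 1·4 + 3·1) = (27, 7)
Bw1 = (184, 48)
w1·Bw1 = 5304; w1·w1 = 778; μ ≈ 5304/778 = 6.8175

6.8175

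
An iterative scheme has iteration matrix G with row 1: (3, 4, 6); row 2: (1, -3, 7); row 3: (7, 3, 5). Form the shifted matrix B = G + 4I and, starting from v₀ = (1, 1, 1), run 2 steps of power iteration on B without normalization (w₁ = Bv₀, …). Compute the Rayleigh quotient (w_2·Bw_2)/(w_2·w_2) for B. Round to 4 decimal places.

B = G + 4I has rows (7, 4, 6); (1, 1, 7); (7, 3, 9)
w1 = Bv₀ = (17, 9, 19)
w2 = Bw1 = (269, 159, 317)
Bw2 = (4421, 2647, 5213)
w2·Bw2 = 3262643; w2·w2 = 198131; μ ≈ 3262643/198131 = 16.4671

μ ≈ 16.4671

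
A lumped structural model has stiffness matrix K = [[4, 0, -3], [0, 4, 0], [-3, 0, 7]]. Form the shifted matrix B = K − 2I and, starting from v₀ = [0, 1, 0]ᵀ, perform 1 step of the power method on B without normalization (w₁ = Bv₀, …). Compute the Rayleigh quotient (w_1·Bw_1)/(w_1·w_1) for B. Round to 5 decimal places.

B = K − 2I has rows (2, 0, -3); (0, 2, 0); (-3, 0, 5)
w1 = Bv₀ = (2·0 + 0·1 + (-3)·0; 0·0 + 2·1 + 0·0; (-3)·0 + 0·1 + 5·0) = (0, 2, 0)
Bw1 = (0, 4, 0)
w1·Bw1 = 8; w1·w1 = 4; μ ≈ 8/4 = 2.00000

μ ≈ 2.00000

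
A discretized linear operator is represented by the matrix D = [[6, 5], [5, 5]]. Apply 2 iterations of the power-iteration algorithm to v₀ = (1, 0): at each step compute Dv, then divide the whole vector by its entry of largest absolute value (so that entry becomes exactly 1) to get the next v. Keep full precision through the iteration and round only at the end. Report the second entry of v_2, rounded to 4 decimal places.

Dv0 = (6.00000, 5.00000); divide by 6.00000 → v1 = (1.00000, 0.83333)
Dv1 = (10.16667, 9.16667); divide by 10.16667 → v2 = (1.00000, 0.90164)
Requested entry of v2: 55/61 = 0.9016

0.9016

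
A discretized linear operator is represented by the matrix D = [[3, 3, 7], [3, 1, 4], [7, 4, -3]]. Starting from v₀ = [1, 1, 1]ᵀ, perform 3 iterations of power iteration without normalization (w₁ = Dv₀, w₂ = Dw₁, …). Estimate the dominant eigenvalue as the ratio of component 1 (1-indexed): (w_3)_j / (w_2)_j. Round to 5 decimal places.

λ ≈ 10.81513

w1 = Dv₀ = (13, 8, 8)
w2 = Dw1 = (119, 79, 99)
w3 = Dw2 = (1287, 832, 852)
Ratio at component: 1287 / 119 = 10.81513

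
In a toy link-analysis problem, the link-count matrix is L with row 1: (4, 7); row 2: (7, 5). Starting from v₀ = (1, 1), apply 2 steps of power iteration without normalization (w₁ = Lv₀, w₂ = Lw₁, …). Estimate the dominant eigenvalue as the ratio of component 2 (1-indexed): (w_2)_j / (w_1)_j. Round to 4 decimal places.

11.4167

w1 = Lv₀ = (4·1 + 7·1; 7·1 + 5·1) = (11, 12)
w2 = Lw1 = (4·11 + 7·12; 7·11 + 5·12) = (128, 137)
Ratio at component: 137 / 12 = 11.4167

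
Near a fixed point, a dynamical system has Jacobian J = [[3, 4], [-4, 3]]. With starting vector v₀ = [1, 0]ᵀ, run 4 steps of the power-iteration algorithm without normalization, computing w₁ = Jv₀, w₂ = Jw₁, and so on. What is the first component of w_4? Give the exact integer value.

-527

w1 = Jv₀ = (3·1 + 4·0; (-4)·1 + 3·0) = (3, -4)
w2 = Jw1 = (3·3 + 4·(-4); (-4)·3 + 3·(-4)) = (-7, -24)
w3 = Jw2 = (-117, -44)
w4 = Jw3 = (-527, 336)
The requested component of w4 is -527.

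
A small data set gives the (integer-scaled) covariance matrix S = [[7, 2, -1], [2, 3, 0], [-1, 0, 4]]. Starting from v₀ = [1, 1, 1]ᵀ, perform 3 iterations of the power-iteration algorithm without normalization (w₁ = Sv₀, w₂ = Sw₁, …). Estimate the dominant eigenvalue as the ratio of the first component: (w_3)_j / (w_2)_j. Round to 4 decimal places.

w1 = Sv₀ = (8, 5, 3)
w2 = Sw1 = (63, 31, 4)
w3 = Sw2 = (499, 219, -47)
Ratio at component: 499 / 63 = 7.9206

7.9206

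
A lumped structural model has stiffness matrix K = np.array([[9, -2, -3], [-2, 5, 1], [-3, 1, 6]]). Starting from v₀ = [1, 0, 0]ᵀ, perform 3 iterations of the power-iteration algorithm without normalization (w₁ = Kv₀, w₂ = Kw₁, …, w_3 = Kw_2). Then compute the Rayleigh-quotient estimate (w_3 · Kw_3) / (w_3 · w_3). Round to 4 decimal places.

w1 = Kv₀ = (9·1 + (-2)·0 + (-3)·0; (-2)·1 + 5·0 + 1·0; (-3)·1 + 1·0 + 6·0) = (9, -2, -3)
w2 = Kw1 = (9·9 + (-2)·(-2) + (-3)·(-3); (-2)·9 + 5·(-2) + 1·(-3); (-3)·9 + 1·(-2) + 6·(-3)) = (94, -31, -47)
w3 = Kw2 = (1049, -390, -595)
Kw3 = (12006, -4643, -7107)
w3·Kw3 = 1049·12006 + (-390)·(-4643) + (-595)·(-7107) = 18633729; w3·w3 = 1049·1049 + (-390)·(-390) + (-595)·(-595) = 1606526
λ ≈ 18633729/1606526 = 11.5988

λ ≈ 11.5988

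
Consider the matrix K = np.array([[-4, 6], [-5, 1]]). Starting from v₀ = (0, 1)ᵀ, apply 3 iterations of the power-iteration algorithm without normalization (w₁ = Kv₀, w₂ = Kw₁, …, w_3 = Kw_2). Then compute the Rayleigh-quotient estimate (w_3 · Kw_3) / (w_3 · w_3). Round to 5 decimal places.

w1 = Kv₀ = (6, 1)
w2 = Kw1 = (-18, -29)
w3 = Kw2 = (-102, 61)
Kw3 = (774, 571)
w3·Kw3 = (-102)·774 + 61·571 = -44117; w3·w3 = (-102)·(-102) + 61·61 = 14125
λ ≈ -44117/14125 = -3.12333

λ ≈ -3.12333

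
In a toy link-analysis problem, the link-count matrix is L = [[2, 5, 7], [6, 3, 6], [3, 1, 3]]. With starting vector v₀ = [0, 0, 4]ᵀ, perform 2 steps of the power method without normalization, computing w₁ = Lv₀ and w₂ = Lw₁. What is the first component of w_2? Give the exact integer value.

w1 = Lv₀ = (28, 24, 12)
w2 = Lw1 = (260, 312, 144)
The requested component of w2 is 260.

260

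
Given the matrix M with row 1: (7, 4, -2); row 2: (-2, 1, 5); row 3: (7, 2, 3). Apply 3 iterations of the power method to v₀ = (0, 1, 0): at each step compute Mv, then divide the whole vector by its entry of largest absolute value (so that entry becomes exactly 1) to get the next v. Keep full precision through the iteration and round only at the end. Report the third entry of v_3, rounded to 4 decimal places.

1.0000

Mv0 = (4.00000, 1.00000, 2.00000); divide by 4.00000 → v1 = (1.00000, 0.25000, 0.50000)
Mv1 = (7.00000, 0.75000, 9.00000); divide by 9.00000 → v2 = (0.77778, 0.08333, 1.00000)
Mv2 = (3.77778, 3.52778, 8.61111); divide by 8.61111 → v3 = (0.43871, 0.40968, 1.00000)
Requested entry of v3: 310/310 = 1.0000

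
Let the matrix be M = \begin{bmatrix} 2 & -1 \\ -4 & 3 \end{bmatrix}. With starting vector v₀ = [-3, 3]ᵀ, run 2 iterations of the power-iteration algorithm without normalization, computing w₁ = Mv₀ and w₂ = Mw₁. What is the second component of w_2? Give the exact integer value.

w1 = Mv₀ = (-9, 21)
w2 = Mw1 = (-39, 99)
The requested component of w2 is 99.

99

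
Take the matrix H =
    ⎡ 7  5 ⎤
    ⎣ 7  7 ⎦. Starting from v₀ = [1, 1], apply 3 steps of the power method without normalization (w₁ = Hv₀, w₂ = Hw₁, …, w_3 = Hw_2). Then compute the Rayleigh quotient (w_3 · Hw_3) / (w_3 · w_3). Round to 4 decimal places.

w1 = Hv₀ = (12, 14)
w2 = Hw1 = (154, 182)
w3 = Hw2 = (1988, 2352)
Hw3 = (25676, 30380)
w3·Hw3 = 1988·25676 + 2352·30380 = 122497648; w3·w3 = 1988·1988 + 2352·2352 = 9484048
λ ≈ 122497648/9484048 = 12.9162

λ ≈ 12.9162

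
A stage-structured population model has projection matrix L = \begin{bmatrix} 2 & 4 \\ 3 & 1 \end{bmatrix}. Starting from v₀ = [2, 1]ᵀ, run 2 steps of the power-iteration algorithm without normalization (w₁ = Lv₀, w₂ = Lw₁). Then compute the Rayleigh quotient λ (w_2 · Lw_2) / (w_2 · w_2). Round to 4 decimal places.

w1 = Lv₀ = (8, 7)
w2 = Lw1 = (44, 31)
Lw2 = (212, 163)
w2·Lw2 = 44·212 + 31·163 = 14381; w2·w2 = 44·44 + 31·31 = 2897
λ ≈ 14381/2897 = 4.9641

4.9641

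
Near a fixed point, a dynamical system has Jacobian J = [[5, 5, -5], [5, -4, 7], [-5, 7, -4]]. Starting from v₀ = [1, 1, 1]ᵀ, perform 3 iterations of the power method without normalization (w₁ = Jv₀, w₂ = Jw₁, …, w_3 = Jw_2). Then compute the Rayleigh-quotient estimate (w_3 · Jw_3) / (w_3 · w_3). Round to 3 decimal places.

-9.833

w1 = Jv₀ = (5·1 + 5·1 + (-5)·1; 5·1 + (-4)·1 + 7·1; (-5)·1 + 7·1 + (-4)·1) = (5, 8, -2)
w2 = Jw1 = (5·5 + 5·8 + (-5)·(-2); 5·5 + (-4)·8 + 7·(-2); (-5)·5 + 7·8 + (-4)·(-2)) = (75, -21, 39)
w3 = Jw2 = (75, 732, -678)
Jw3 = (7425, -7299, 7461)
w3·Jw3 = 75·7425 + 732·(-7299) + (-678)·7461 = -9844551; w3·w3 = 75·75 + 732·732 + (-678)·(-678) = 1001133
λ ≈ -9844551/1001133 = -9.833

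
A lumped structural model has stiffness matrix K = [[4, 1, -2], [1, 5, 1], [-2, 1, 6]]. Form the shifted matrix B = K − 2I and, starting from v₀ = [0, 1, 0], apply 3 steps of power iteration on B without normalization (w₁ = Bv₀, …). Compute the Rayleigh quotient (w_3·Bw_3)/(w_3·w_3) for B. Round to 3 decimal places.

B = K − 2I has rows (2, 1, -2); (1, 3, 1); (-2, 1, 4)
w1 = Bv₀ = (2·0 + 1·1 + (-2)·0; 1·0 + 3·1 + 1·0; (-2)·0 + 1·1 + 4·0) = (1, 3, 1)
w2 = Bw1 = (2·1 + 1·3 + (-2)·1; 1·1 + 3·3 + 1·1; (-2)·1 + 1·3 + 4·1) = (3, 11, 5)
w3 = Bw2 = (7, 41, 25)
Bw3 = (5, 155, 127)
w3·Bw3 = 9565; w3·w3 = 2355; μ ≈ 9565/2355 = 4.062

4.062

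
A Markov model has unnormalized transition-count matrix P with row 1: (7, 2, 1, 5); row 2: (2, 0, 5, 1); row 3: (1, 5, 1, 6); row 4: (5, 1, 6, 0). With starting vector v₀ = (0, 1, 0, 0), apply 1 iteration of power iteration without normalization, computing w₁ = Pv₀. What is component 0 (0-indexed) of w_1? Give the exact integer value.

2

w1 = Pv₀ = (7·0 + 2·1 + 1·0 + 5·0; 2·0 + 0·1 + 5·0 + 1·0; 1·0 + 5·1 + 1·0 + 6·0; 5·0 + 1·1 + 6·0 + 0·0) = (2, 0, 5, 1)
The requested component of w1 is 2.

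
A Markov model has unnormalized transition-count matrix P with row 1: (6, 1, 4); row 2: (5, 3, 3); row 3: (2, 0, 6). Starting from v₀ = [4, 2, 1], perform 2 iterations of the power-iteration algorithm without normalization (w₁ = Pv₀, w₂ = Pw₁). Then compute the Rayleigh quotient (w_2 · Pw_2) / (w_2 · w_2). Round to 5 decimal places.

9.31498

w1 = Pv₀ = (6·4 + 1·2 + 4·1; 5·4 + 3·2 + 3·1; 2·4 + 0·2 + 6·1) = (30, 29, 14)
w2 = Pw1 = (6·30 + 1·29 + 4·14; 5·30 + 3·29 + 3·14; 2·30 + 0·29 + 6·14) = (265, 279, 144)
Pw2 = (2445, 2594, 1394)
w2·Pw2 = 265·2445 + 279·2594 + 144·1394 = 1572387; w2·w2 = 265·265 + 279·279 + 144·144 = 168802
λ ≈ 1572387/168802 = 9.31498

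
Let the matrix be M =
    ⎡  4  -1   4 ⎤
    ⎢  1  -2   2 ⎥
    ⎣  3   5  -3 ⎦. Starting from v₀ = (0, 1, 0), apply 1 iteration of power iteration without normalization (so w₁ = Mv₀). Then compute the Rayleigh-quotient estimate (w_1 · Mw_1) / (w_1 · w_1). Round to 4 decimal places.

w1 = Mv₀ = (4·0 + (-1)·1 + 4·0; 1·0 + (-2)·1 + 2·0; 3·0 + 5·1 + (-3)·0) = (-1, -2, 5)
Mw1 = (18, 13, -28)
w1·Mw1 = (-1)·18 + (-2)·13 + 5·(-28) = -184; w1·w1 = (-1)·(-1) + (-2)·(-2) + 5·5 = 30
λ ≈ -184/30 = -6.1333

λ ≈ -6.1333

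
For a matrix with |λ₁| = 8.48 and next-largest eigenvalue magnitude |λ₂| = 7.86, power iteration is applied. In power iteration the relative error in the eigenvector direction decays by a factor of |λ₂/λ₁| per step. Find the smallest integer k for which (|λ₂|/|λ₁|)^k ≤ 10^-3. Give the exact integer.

91

|λ₂/λ₁| = 7.86/8.48 = 0.92689
Need k ≥ ln(10^-3) / ln(0.92689) = -6.9078 / -0.0759 ≈ 90.983
Smallest integer k satisfying the bound: 91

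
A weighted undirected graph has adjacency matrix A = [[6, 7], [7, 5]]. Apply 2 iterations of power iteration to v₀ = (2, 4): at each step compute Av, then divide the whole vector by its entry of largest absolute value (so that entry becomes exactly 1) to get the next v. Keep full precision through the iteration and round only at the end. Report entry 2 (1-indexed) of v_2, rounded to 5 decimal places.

0.94142

Av0 = (40.000000, 34.000000); divide by 40.000000 → v1 = (1.000000, 0.850000)
Av1 = (11.950000, 11.250000); divide by 11.950000 → v2 = (1.000000, 0.941423)
Requested entry of v2: 450/478 = 0.94142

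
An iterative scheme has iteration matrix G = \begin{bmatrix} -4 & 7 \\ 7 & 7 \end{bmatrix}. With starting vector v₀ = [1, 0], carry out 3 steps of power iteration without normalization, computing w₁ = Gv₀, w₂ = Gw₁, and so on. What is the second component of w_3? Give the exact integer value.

w1 = Gv₀ = (-4, 7)
w2 = Gw1 = (65, 21)
w3 = Gw2 = (-113, 602)
The requested component of w3 is 602.

602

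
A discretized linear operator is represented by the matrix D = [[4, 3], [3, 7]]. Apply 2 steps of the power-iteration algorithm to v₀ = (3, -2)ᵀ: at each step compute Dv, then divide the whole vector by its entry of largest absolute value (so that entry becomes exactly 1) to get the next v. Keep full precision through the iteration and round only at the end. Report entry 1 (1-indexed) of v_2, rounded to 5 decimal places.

Dv0 = (6.000000, -5.000000); divide by 6.000000 → v1 = (1.000000, -0.833333)
Dv1 = (1.500000, -2.833333); divide by -2.833333 → v2 = (-0.529412, 1.000000)
Requested entry of v2: 9/-17 = -0.52941

-0.52941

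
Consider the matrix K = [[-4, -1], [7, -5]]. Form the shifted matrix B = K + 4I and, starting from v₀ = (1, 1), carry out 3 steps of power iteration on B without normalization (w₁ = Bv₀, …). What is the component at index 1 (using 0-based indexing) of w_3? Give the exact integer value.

B = K + 4I has rows (0, -1); (7, -1)
w1 = Bv₀ = (0·1 + (-1)·1; 7·1 + (-1)·1) = (-1, 6)
w2 = Bw1 = (0·(-1) + (-1)·6; 7·(-1) + (-1)·6) = (-6, -13)
w3 = Bw2 = (13, -29)
Requested component of w3: -29

-29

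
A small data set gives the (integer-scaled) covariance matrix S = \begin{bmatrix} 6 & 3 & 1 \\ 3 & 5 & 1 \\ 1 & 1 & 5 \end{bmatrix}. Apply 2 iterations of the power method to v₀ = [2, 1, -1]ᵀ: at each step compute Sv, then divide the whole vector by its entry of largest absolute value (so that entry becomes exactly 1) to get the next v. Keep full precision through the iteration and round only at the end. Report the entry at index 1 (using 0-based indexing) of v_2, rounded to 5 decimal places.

Sv0 = (14.000000, 10.000000, -2.000000); divide by 14.000000 → v1 = (1.000000, 0.714286, -0.142857)
Sv1 = (8.000000, 6.428571, 1.000000); divide by 8.000000 → v2 = (1.000000, 0.803571, 0.125000)
Requested entry of v2: 90/112 = 0.80357

0.80357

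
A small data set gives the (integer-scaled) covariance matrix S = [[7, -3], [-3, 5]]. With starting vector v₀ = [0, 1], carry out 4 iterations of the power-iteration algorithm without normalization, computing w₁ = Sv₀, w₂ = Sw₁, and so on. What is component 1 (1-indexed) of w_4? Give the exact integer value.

w1 = Sv₀ = (7·0 + (-3)·1; (-3)·0 + 5·1) = (-3, 5)
w2 = Sw1 = (7·(-3) + (-3)·5; (-3)·(-3) + 5·5) = (-36, 34)
w3 = Sw2 = (-354, 278)
w4 = Sw3 = (-3312, 2452)
The requested component of w4 is -3312.

-3312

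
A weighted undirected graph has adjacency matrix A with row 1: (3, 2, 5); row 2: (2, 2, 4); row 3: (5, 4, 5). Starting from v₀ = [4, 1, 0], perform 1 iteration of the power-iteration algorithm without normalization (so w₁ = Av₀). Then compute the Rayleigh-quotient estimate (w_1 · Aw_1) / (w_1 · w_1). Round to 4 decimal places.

λ ≈ 10.9037

w1 = Av₀ = (3·4 + 2·1 + 5·0; 2·4 + 2·1 + 4·0; 5·4 + 4·1 + 5·0) = (14, 10, 24)
Aw1 = (182, 144, 230)
w1·Aw1 = 14·182 + 10·144 + 24·230 = 9508; w1·w1 = 14·14 + 10·10 + 24·24 = 872
λ ≈ 9508/872 = 10.9037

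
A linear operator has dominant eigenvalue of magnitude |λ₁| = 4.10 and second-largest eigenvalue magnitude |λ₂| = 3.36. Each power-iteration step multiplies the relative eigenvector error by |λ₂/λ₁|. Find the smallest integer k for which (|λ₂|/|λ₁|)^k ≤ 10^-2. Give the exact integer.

24

|λ₂/λ₁| = 3.36/4.10 = 0.81951
Need k ≥ ln(10^-2) / ln(0.81951) = -4.6052 / -0.1990 ≈ 23.136
Smallest integer k satisfying the bound: 24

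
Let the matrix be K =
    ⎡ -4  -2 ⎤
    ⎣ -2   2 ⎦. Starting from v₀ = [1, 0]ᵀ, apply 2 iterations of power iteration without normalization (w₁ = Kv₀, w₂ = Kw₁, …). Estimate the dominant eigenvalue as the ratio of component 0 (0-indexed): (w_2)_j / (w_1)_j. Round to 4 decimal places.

-5.0000

w1 = Kv₀ = ((-4)·1 + (-2)·0; (-2)·1 + 2·0) = (-4, -2)
w2 = Kw1 = ((-4)·(-4) + (-2)·(-2); (-2)·(-4) + 2·(-2)) = (20, 4)
Ratio at component: 20 / -4 = -5.0000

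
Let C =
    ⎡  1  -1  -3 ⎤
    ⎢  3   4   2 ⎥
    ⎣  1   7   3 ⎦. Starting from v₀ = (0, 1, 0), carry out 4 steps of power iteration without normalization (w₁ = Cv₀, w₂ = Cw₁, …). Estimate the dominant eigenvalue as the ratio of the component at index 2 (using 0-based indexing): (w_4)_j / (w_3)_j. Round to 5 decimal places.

5.23127

w1 = Cv₀ = (1·0 + (-1)·1 + (-3)·0; 3·0 + 4·1 + 2·0; 1·0 + 7·1 + 3·0) = (-1, 4, 7)
w2 = Cw1 = (1·(-1) + (-1)·4 + (-3)·7; 3·(-1) + 4·4 + 2·7; 1·(-1) + 7·4 + 3·7) = (-26, 27, 48)
w3 = Cw2 = (-197, 126, 307)
w4 = Cw3 = (-1244, 527, 1606)
Ratio at component: 1606 / 307 = 5.23127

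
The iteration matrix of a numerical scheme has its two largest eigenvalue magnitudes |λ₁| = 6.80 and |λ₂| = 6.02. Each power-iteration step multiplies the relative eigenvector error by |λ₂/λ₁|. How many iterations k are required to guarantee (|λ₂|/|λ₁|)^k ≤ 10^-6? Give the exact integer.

114

|λ₂/λ₁| = 6.02/6.80 = 0.88529
Need k ≥ ln(10^-6) / ln(0.88529) = -13.8155 / -0.1218 ≈ 113.395
Smallest integer k satisfying the bound: 114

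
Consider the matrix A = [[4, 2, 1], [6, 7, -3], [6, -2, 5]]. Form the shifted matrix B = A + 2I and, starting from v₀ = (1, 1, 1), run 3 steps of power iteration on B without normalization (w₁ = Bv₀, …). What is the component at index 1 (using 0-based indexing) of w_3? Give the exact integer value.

1374

B = A + 2I has rows (6, 2, 1); (6, 9, -3); (6, -2, 7)
w1 = Bv₀ = (9, 12, 11)
w2 = Bw1 = (89, 129, 107)
w3 = Bw2 = (899, 1374, 1025)
Requested component of w3: 1374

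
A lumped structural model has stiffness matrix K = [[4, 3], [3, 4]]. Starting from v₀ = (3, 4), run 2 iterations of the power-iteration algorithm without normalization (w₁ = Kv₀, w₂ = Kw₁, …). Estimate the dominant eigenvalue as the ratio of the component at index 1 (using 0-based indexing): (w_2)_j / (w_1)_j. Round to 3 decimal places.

λ ≈ 6.880

w1 = Kv₀ = (4·3 + 3·4; 3·3 + 4·4) = (24, 25)
w2 = Kw1 = (4·24 + 3·25; 3·24 + 4·25) = (171, 172)
Ratio at component: 172 / 25 = 6.880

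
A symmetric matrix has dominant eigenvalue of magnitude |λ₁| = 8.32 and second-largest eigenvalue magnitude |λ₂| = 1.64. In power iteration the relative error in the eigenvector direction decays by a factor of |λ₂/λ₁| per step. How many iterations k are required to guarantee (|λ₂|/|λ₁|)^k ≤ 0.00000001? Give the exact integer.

12

|λ₂/λ₁| = 1.64/8.32 = 0.19712
Need k ≥ ln(0.00000001) / ln(0.19712) = -18.4207 / -1.6240 ≈ 11.343
Smallest integer k satisfying the bound: 12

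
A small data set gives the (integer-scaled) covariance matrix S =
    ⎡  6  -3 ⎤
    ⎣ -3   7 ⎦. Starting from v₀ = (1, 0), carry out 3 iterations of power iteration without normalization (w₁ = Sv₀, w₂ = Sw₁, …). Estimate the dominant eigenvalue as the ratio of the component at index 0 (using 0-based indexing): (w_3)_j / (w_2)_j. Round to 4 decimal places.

λ ≈ 8.6000

w1 = Sv₀ = (6, -3)
w2 = Sw1 = (45, -39)
w3 = Sw2 = (387, -408)
Ratio at component: 387 / 45 = 8.6000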